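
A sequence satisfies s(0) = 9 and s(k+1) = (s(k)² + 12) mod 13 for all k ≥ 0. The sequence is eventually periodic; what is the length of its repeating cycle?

s(0) = 9; s(1) = 2; s(2) = 3; s(3) = 8; s(4) = 11; s(5) = 3.
Since s(5) = s(2) = 3, the sequence is eventually periodic: after a pre-period of length 2 it cycles with period 3.

3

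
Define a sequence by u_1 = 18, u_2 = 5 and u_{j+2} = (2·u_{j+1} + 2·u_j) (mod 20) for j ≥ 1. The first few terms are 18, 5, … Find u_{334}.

u_1 = 18; u_2 = 5; u_3 = 6; u_4 = 2; u_5 = 16; u_6 = 16; u_7 = 4; u_8 = 0; u_9 = 8; u_{10} = 16; u_{11} = 8; u_{12} = 8; u_{13} = 12; u_{14} = 0; u_{15} = 4; u_{16} = 8; u_{17} = 4; u_{18} = 4; u_{19} = 16; u_{20} = 0; u_{21} = 12; u_{22} = 4; u_{23} = 12; u_{24} = 12; u_{25} = 8; u_{26} = 0; u_{27} = 16; u_{28} = 12; u_{29} = 16; u_{30} = 16.
Since (u_{29}, u_{30}) = (u_5, u_6) = (16, 16) (two consecutive terms determine the rest), the sequence is eventually periodic: after a pre-period of length 4 it cycles with period 24.
For j ≥ 5, u_j depends only on (j - 5) mod 24. (334 - 5) mod 24 = 17, so u_{334} = u_{22} = 4.

4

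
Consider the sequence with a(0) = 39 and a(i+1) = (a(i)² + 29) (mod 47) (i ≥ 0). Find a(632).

16

Computing terms: a(0) = 39, a(1) = 46, a(2) = 30, a(3) = 36, a(4) = 9, a(5) = 16, a(6) = 3, a(7) = 38, a(8) = 16.
Since a(8) = a(5) = 16, the sequence is eventually periodic: after a pre-period of length 5 it cycles with period 3.
For i ≥ 5, a(i) depends only on (i - 5) mod 3. (632 - 5) mod 3 = 0, so a(632) = a(5) = 16.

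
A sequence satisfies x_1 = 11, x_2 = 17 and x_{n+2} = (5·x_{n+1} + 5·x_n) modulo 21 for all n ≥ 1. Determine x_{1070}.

11

x_1 = 11; x_2 = 17; x_3 = 14; x_4 = 8; x_5 = 5; x_6 = 2; x_7 = 14; x_8 = 17; x_9 = 8; x_{10} = 20; x_{11} = 14; x_{12} = 2; x_{13} = 17; x_{14} = 11; x_{15} = 14; x_{16} = 20; x_{17} = 2; x_{18} = 5; x_{19} = 14; x_{20} = 11; x_{21} = 20; x_{22} = 8; x_{23} = 14; x_{24} = 5; x_{25} = 11; x_{26} = 17.
The sequence repeats with period 24.
(1070 - 1) mod 24 = 13, so x_{1070} = x_{14} = 11.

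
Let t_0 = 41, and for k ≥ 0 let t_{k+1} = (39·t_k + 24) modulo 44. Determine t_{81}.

39

t_0 = 41,  t_1 = 39,  t_2 = 5,  t_3 = 43,  t_4 = 29,  t_5 = 11,  t_6 = 13,  t_7 = 3,  t_8 = 9,  t_9 = 23,  t_{10} = 41.
Since t_{10} = t_0 = 41, the sequence is periodic with period 10.
So t_{81} = t_{0 + ((81-0) mod 10)} = t_1 = 39.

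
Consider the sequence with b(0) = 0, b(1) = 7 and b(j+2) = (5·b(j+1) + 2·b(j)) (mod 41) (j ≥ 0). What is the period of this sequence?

40

Computing terms: b(0) = 0,  b(1) = 7,  b(2) = 35,  b(3) = 25,  b(4) = 31,  b(5) = 0,  b(6) = 21,  b(7) = 23,  b(8) = 34,  b(9) = 11,  b(10) = 0,  b(11) = 22,  b(12) = 28,  b(13) = 20,  b(14) = 33,  b(15) = 0,  b(16) = 25,  b(17) = 2,  b(18) = 19,  b(19) = 17,  b(20) = 0,  b(21) = 34,  b(22) = 6,  b(23) = 16,  b(24) = 10,  b(25) = 0,  b(26) = 20,  b(27) = 18,  b(28) = 7,  b(29) = 30,  b(30) = 0,  b(31) = 19,  b(32) = 13,  b(33) = 21,  b(34) = 8,  b(35) = 0,  b(36) = 16,  b(37) = 39,  b(38) = 22,  b(39) = 24,  b(40) = 0,  b(41) = 7.
The sequence repeats with period 40.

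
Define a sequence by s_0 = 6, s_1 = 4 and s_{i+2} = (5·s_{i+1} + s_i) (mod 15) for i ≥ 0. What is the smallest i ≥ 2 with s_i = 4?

We have s_0 = 6; s_1 = 4; s_2 = 11; s_3 = 14; s_4 = 6; s_5 = 14; s_6 = 1; s_7 = 4; s_8 = 6; s_9 = 4.
Since (s_8, s_9) = (s_0, s_1) = (6, 4) (two consecutive terms determine the rest), the sequence is periodic with period 8.
The value 4 first appears (with i ≥ 2) at s_7.

7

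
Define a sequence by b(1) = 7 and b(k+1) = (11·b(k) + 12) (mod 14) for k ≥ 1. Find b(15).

11

b(1) = 7; b(2) = 5; b(3) = 11; b(4) = 7.
Since b(4) = b(1) = 7, the sequence is periodic with period 3.
(15 - 1) mod 3 = 2, so b(15) = b(3) = 11.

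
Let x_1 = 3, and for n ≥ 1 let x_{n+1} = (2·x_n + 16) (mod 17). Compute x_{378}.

We have x_1 = 3, x_2 = 5, x_3 = 9, x_4 = 0, x_5 = 16, x_6 = 14, x_7 = 10, x_8 = 2, x_9 = 3.
Since x_9 = x_1 = 3, the sequence is periodic with period 8.
So x_{378} = x_{1 + ((378-1) mod 8)} = x_2 = 5.

5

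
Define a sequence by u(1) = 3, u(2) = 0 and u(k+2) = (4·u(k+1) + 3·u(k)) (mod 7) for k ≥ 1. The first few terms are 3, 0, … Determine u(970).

1

We have u(1) = 3; u(2) = 0; u(3) = 2; u(4) = 1; u(5) = 3; u(6) = 1; u(7) = 6; u(8) = 6; u(9) = 0; u(10) = 4; u(11) = 2; u(12) = 6; u(13) = 2; u(14) = 5; u(15) = 5; u(16) = 0; u(17) = 1; u(18) = 4; u(19) = 5; u(20) = 4; u(21) = 3; u(22) = 3; u(23) = 0.
Since (u(22), u(23)) = (u(1), u(2)) = (3, 0) (two consecutive terms determine the rest), the sequence is periodic with period 21.
(970 - 1) mod 21 = 3, so u(970) = u(4) = 1.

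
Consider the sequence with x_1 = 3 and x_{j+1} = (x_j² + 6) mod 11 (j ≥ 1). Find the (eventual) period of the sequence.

Computing terms: x_1 = 3; x_2 = 4; x_3 = 0; x_4 = 6; x_5 = 9; x_6 = 10; x_7 = 7; x_8 = 0.
Since x_8 = x_3 = 0, the sequence is eventually periodic: after a pre-period of length 2 it cycles with period 5.

5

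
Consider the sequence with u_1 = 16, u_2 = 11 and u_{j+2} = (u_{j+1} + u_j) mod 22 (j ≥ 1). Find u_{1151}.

Listing terms: u_1 = 16; u_2 = 11; u_3 = 5; u_4 = 16; u_5 = 21; u_6 = 15; u_7 = 14; u_8 = 7; u_9 = 21; u_{10} = 6; u_{11} = 5; u_{12} = 11; u_{13} = 16; u_{14} = 5; u_{15} = 21; u_{16} = 4; u_{17} = 3; u_{18} = 7; u_{19} = 10; u_{20} = 17; u_{21} = 5; u_{22} = 0; u_{23} = 5; u_{24} = 5; u_{25} = 10; u_{26} = 15; u_{27} = 3; u_{28} = 18; u_{29} = 21; u_{30} = 17; u_{31} = 16; u_{32} = 11.
The sequence repeats with period 30.
So u_{1151} = u_{1 + ((1151-1) mod 30)} = u_{11} = 5.

5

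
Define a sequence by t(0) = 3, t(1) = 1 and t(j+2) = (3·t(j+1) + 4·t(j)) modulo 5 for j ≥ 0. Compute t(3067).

0

t(0) = 3, t(1) = 1, t(2) = 0, t(3) = 4, t(4) = 2, t(5) = 2, t(6) = 4, t(7) = 0, t(8) = 1, t(9) = 3, t(10) = 3, t(11) = 1.
The sequence repeats with period 10.
(3067 - 0) mod 10 = 7, so t(3067) = t(7) = 0.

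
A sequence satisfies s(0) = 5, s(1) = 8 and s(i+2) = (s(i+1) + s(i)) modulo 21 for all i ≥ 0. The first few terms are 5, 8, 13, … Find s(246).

5

Listing terms: s(0) = 5; s(1) = 8; s(2) = 13; s(3) = 0; s(4) = 13; s(5) = 13; s(6) = 5; s(7) = 18; s(8) = 2; s(9) = 20; s(10) = 1; s(11) = 0; s(12) = 1; s(13) = 1; s(14) = 2; s(15) = 3; s(16) = 5; s(17) = 8.
Since (s(16), s(17)) = (s(0), s(1)) = (5, 8) (two consecutive terms determine the rest), the sequence is periodic with period 16.
(246 - 0) mod 16 = 6, so s(246) = s(6) = 5.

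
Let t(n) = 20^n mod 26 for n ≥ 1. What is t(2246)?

10

Listing terms: t(1) = 20,  t(2) = 10,  t(3) = 18,  t(4) = 22,  t(5) = 24,  t(6) = 12,  t(7) = 6,  t(8) = 16,  t(9) = 8,  t(10) = 4,  t(11) = 2,  t(12) = 14,  t(13) = 20.
Since t(13) = t(1) = 20, the sequence is periodic with period 12.
So t(2246) = t(1 + ((2246-1) mod 12)) = t(2) = 10.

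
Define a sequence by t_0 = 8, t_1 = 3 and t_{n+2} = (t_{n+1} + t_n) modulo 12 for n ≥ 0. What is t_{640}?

Computing terms: t_0 = 8; t_1 = 3; t_2 = 11; t_3 = 2; t_4 = 1; t_5 = 3; t_6 = 4; t_7 = 7; t_8 = 11; t_9 = 6; t_{10} = 5; t_{11} = 11; t_{12} = 4; t_{13} = 3; t_{14} = 7; t_{15} = 10; t_{16} = 5; t_{17} = 3; t_{18} = 8; t_{19} = 11; t_{20} = 7; t_{21} = 6; t_{22} = 1; t_{23} = 7; t_{24} = 8; t_{25} = 3.
The sequence repeats with period 24.
(640 - 0) mod 24 = 16, so t_{640} = t_{16} = 5.

5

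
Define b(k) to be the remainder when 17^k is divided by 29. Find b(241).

Computing terms: b(0) = 1; b(1) = 17; b(2) = 28; b(3) = 12; b(4) = 1.
Since b(4) = b(0) = 1, the sequence is periodic with period 4.
So b(241) = b(0 + ((241-0) mod 4)) = b(1) = 17.

17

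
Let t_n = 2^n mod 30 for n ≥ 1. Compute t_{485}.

Listing terms: t_1 = 2; t_2 = 4; t_3 = 8; t_4 = 16; t_5 = 2.
Since t_5 = t_1 = 2, the sequence is periodic with period 4.
(485 - 1) mod 4 = 0, so t_{485} = t_1 = 2.

2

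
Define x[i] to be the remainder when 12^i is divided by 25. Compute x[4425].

We have x[0] = 1; x[1] = 12; x[2] = 19; x[3] = 3; x[4] = 11; x[5] = 7; x[6] = 9; x[7] = 8; x[8] = 21; x[9] = 2; x[10] = 24; x[11] = 13; x[12] = 6; x[13] = 22; x[14] = 14; x[15] = 18; x[16] = 16; x[17] = 17; x[18] = 4; x[19] = 23; x[20] = 1.
Since x[20] = x[0] = 1, the sequence is periodic with period 20.
So x[4425] = x[0 + ((4425-0) mod 20)] = x[5] = 7.

7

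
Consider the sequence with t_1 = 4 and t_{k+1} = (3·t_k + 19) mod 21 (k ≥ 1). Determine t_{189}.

7

We have t_1 = 4,  t_2 = 10,  t_3 = 7,  t_4 = 19,  t_5 = 13,  t_6 = 16,  t_7 = 4.
The sequence repeats with period 6.
(189 - 1) mod 6 = 2, so t_{189} = t_3 = 7.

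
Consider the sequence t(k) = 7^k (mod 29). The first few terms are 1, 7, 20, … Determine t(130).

We have t(0) = 1, t(1) = 7, t(2) = 20, t(3) = 24, t(4) = 23, t(5) = 16, t(6) = 25, t(7) = 1.
Since t(7) = t(0) = 1, the sequence is periodic with period 7.
(130 - 0) mod 7 = 4, so t(130) = t(4) = 23.

23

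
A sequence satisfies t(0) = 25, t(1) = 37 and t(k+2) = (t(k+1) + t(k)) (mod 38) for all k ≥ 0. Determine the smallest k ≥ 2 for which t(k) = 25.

18

We have t(0) = 25; t(1) = 37; t(2) = 24; t(3) = 23; t(4) = 9; t(5) = 32; t(6) = 3; t(7) = 35; t(8) = 0; t(9) = 35; t(10) = 35; t(11) = 32; t(12) = 29; t(13) = 23; t(14) = 14; t(15) = 37; t(16) = 13; t(17) = 12; t(18) = 25; t(19) = 37.
The sequence repeats with period 18.
The value 25 next appears (with k ≥ 2) at t(18).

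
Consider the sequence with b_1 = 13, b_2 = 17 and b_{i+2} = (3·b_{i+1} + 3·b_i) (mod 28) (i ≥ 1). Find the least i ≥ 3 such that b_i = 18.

Computing terms: b_1 = 13; b_2 = 17; b_3 = 6; b_4 = 13; b_5 = 1; b_6 = 14; b_7 = 17; b_8 = 9; b_9 = 22; b_{10} = 9; b_{11} = 9; b_{12} = 26; b_{13} = 21; b_{14} = 1; b_{15} = 10; b_{16} = 5; b_{17} = 17; b_{18} = 10; b_{19} = 25; b_{20} = 21; b_{21} = 26; b_{22} = 1; b_{23} = 25; b_{24} = 22; b_{25} = 1; b_{26} = 13; b_{27} = 14; b_{28} = 25; b_{29} = 5; b_{30} = 6; b_{31} = 5; b_{32} = 5; b_{33} = 2; b_{34} = 21; b_{35} = 13; b_{36} = 18; b_{37} = 9; b_{38} = 25; b_{39} = 18; b_{40} = 17; b_{41} = 21; b_{42} = 2; b_{43} = 13; b_{44} = 17.
The sequence repeats with period 42.
The value 18 first appears (with i ≥ 3) at b_{36}.

36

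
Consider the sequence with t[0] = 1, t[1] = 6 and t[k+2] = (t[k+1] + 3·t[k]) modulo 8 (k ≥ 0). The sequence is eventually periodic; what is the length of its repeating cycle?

Computing terms: t[0] = 1,  t[1] = 6,  t[2] = 1,  t[3] = 3,  t[4] = 6,  t[5] = 7,  t[6] = 1,  t[7] = 6.
Since (t[6], t[7]) = (t[0], t[1]) = (1, 6) (two consecutive terms determine the rest), the sequence is periodic with period 6.

6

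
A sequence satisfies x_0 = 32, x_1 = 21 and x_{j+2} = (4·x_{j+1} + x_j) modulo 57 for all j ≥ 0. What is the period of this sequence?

24

x_0 = 32, x_1 = 21, x_2 = 2, x_3 = 29, x_4 = 4, x_5 = 45, x_6 = 13, x_7 = 40, x_8 = 2, x_9 = 48, x_{10} = 23, x_{11} = 26, x_{12} = 13, x_{13} = 21, x_{14} = 40, x_{15} = 10, x_{16} = 23, x_{17} = 45, x_{18} = 32, x_{19} = 2, x_{20} = 40, x_{21} = 48, x_{22} = 4, x_{23} = 7, x_{24} = 32, x_{25} = 21.
Since (x_{24}, x_{25}) = (x_0, x_1) = (32, 21) (two consecutive terms determine the rest), the sequence is periodic with period 24.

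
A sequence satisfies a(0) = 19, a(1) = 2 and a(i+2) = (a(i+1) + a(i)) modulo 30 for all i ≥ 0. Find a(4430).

21

a(0) = 19,  a(1) = 2,  a(2) = 21,  a(3) = 23,  a(4) = 14,  a(5) = 7,  a(6) = 21,  a(7) = 28,  a(8) = 19,  a(9) = 17,  a(10) = 6,  a(11) = 23,  a(12) = 29,  a(13) = 22,  a(14) = 21,  a(15) = 13,  a(16) = 4,  a(17) = 17,  a(18) = 21,  a(19) = 8,  a(20) = 29,  a(21) = 7,  a(22) = 6,  a(23) = 13,  a(24) = 19,  a(25) = 2.
Since (a(24), a(25)) = (a(0), a(1)) = (19, 2) (two consecutive terms determine the rest), the sequence is periodic with period 24.
So a(4430) = a(0 + ((4430-0) mod 24)) = a(14) = 21.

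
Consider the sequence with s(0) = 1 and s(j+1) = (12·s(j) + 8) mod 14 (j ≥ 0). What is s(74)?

s(0) = 1, s(1) = 6, s(2) = 10, s(3) = 2, s(4) = 4, s(5) = 0, s(6) = 8, s(7) = 6.
Since s(7) = s(1) = 6, the sequence is eventually periodic: after a pre-period of length 1 it cycles with period 6.
For j ≥ 1, s(j) depends only on (j - 1) mod 6. (74 - 1) mod 6 = 1, so s(74) = s(2) = 10.

10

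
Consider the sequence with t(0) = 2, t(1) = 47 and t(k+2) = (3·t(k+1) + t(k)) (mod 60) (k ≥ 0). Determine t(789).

44

Computing terms: t(0) = 2, t(1) = 47, t(2) = 23, t(3) = 56, t(4) = 11, t(5) = 29, t(6) = 38, t(7) = 23, t(8) = 47, t(9) = 44, t(10) = 59, t(11) = 41, t(12) = 2, t(13) = 47.
The sequence repeats with period 12.
So t(789) = t(0 + ((789-0) mod 12)) = t(9) = 44.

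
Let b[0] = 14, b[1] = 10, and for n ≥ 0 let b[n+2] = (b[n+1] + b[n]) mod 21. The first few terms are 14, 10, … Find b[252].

Computing terms: b[0] = 14; b[1] = 10; b[2] = 3; b[3] = 13; b[4] = 16; b[5] = 8; b[6] = 3; b[7] = 11; b[8] = 14; b[9] = 4; b[10] = 18; b[11] = 1; b[12] = 19; b[13] = 20; b[14] = 18; b[15] = 17; b[16] = 14; b[17] = 10.
Since (b[16], b[17]) = (b[0], b[1]) = (14, 10) (two consecutive terms determine the rest), the sequence is periodic with period 16.
So b[252] = b[0 + ((252-0) mod 16)] = b[12] = 19.

19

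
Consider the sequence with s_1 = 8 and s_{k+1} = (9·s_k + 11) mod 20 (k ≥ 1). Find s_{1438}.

3

We have s_1 = 8, s_2 = 3, s_3 = 18, s_4 = 13, s_5 = 8.
The sequence repeats with period 4.
(1438 - 1) mod 4 = 1, so s_{1438} = s_2 = 3.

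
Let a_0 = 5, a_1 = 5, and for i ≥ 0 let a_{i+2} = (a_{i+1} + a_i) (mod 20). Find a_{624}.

a_0 = 5; a_1 = 5; a_2 = 10; a_3 = 15; a_4 = 5; a_5 = 0; a_6 = 5; a_7 = 5.
Since (a_6, a_7) = (a_0, a_1) = (5, 5) (two consecutive terms determine the rest), the sequence is periodic with period 6.
So a_{624} = a_{0 + ((624-0) mod 6)} = a_0 = 5.

5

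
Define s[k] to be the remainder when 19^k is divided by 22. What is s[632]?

9

Computing terms: s[0] = 1,  s[1] = 19,  s[2] = 9,  s[3] = 17,  s[4] = 15,  s[5] = 21,  s[6] = 3,  s[7] = 13,  s[8] = 5,  s[9] = 7,  s[10] = 1.
Since s[10] = s[0] = 1, the sequence is periodic with period 10.
So s[632] = s[0 + ((632-0) mod 10)] = s[2] = 9.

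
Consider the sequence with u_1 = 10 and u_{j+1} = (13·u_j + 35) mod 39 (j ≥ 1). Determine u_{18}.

We have u_1 = 10, u_2 = 9, u_3 = 35, u_4 = 22, u_5 = 9.
Since u_5 = u_2 = 9, the sequence is eventually periodic: after a pre-period of length 1 it cycles with period 3.
For j ≥ 2, u_j depends only on (j - 2) mod 3. (18 - 2) mod 3 = 1, so u_{18} = u_3 = 35.

35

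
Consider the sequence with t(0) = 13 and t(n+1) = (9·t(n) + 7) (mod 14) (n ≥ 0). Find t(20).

Listing terms: t(0) = 13,  t(1) = 12,  t(2) = 3,  t(3) = 6,  t(4) = 5,  t(5) = 10,  t(6) = 13.
Since t(6) = t(0) = 13, the sequence is periodic with period 6.
(20 - 0) mod 6 = 2, so t(20) = t(2) = 3.

3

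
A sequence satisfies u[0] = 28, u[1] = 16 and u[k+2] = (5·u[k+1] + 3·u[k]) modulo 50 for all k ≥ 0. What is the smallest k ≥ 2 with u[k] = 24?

13

Computing terms: u[0] = 28, u[1] = 16, u[2] = 14, u[3] = 18, u[4] = 32, u[5] = 14, u[6] = 16, u[7] = 22, u[8] = 8, u[9] = 6, u[10] = 4, u[11] = 38, u[12] = 2, u[13] = 24, u[14] = 26, u[15] = 2, u[16] = 38, u[17] = 46, u[18] = 44, u[19] = 8, u[20] = 22, u[21] = 34, u[22] = 36, u[23] = 32, u[24] = 18, u[25] = 36, u[26] = 34, u[27] = 28, u[28] = 42, u[29] = 44, u[30] = 46, u[31] = 12, u[32] = 48, u[33] = 26, u[34] = 24, u[35] = 48, u[36] = 12, u[37] = 4, u[38] = 6, u[39] = 42, u[40] = 28, u[41] = 16.
The sequence repeats with period 40.
The value 24 first appears (with k ≥ 2) at u[13].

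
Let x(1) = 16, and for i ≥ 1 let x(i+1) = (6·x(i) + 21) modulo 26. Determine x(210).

We have x(1) = 16; x(2) = 13; x(3) = 21; x(4) = 17; x(5) = 19; x(6) = 5; x(7) = 25; x(8) = 15; x(9) = 7; x(10) = 11; x(11) = 9; x(12) = 23; x(13) = 3; x(14) = 13.
Since x(14) = x(2) = 13, the sequence is eventually periodic: after a pre-period of length 1 it cycles with period 12.
For i ≥ 2, x(i) depends only on (i - 2) mod 12. (210 - 2) mod 12 = 4, so x(210) = x(6) = 5.

5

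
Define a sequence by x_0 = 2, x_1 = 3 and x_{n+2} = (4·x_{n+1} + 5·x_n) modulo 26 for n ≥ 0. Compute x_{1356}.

2

Listing terms: x_0 = 2, x_1 = 3, x_2 = 22, x_3 = 25, x_4 = 2, x_5 = 3.
The sequence repeats with period 4.
So x_{1356} = x_{0 + ((1356-0) mod 4)} = x_0 = 2.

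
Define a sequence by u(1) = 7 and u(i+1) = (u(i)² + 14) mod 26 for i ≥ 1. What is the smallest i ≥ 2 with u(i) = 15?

6

Computing terms: u(1) = 7, u(2) = 11, u(3) = 5, u(4) = 13, u(5) = 1, u(6) = 15, u(7) = 5.
Since u(7) = u(3) = 5, the sequence is eventually periodic: after a pre-period of length 2 it cycles with period 4.
The value 15 first appears (with i ≥ 2) at u(6).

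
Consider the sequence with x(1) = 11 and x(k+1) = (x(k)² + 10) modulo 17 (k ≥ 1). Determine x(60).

1

x(1) = 11; x(2) = 12; x(3) = 1; x(4) = 11.
Since x(4) = x(1) = 11, the sequence is periodic with period 3.
So x(60) = x(1 + ((60-1) mod 3)) = x(3) = 1.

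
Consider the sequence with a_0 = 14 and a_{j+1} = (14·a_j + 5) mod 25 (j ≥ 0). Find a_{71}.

1

We have a_0 = 14; a_1 = 1; a_2 = 19; a_3 = 21; a_4 = 24; a_5 = 16; a_6 = 4; a_7 = 11; a_8 = 9; a_9 = 6; a_{10} = 14.
Since a_{10} = a_0 = 14, the sequence is periodic with period 10.
So a_{71} = a_{0 + ((71-0) mod 10)} = a_1 = 1.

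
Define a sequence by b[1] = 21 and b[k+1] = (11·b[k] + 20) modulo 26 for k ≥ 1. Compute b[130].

b[1] = 21,  b[2] = 17,  b[3] = 25,  b[4] = 9,  b[5] = 15,  b[6] = 3,  b[7] = 1,  b[8] = 5,  b[9] = 23,  b[10] = 13,  b[11] = 7,  b[12] = 19,  b[13] = 21.
The sequence repeats with period 12.
So b[130] = b[1 + ((130-1) mod 12)] = b[10] = 13.

13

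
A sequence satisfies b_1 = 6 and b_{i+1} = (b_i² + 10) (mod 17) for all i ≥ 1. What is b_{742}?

11

Computing terms: b_1 = 6, b_2 = 12, b_3 = 1, b_4 = 11, b_5 = 12.
Since b_5 = b_2 = 12, the sequence is eventually periodic: after a pre-period of length 1 it cycles with period 3.
For i ≥ 2, b_i depends only on (i - 2) mod 3. (742 - 2) mod 3 = 2, so b_{742} = b_4 = 11.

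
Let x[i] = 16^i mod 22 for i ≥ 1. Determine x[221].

We have x[1] = 16,  x[2] = 14,  x[3] = 4,  x[4] = 20,  x[5] = 12,  x[6] = 16.
The sequence repeats with period 5.
So x[221] = x[1 + ((221-1) mod 5)] = x[1] = 16.

16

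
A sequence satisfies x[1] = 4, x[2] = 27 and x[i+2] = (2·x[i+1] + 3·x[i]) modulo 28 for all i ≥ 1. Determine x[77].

8

We have x[1] = 4,  x[2] = 27,  x[3] = 10,  x[4] = 17,  x[5] = 8,  x[6] = 11,  x[7] = 18,  x[8] = 13,  x[9] = 24,  x[10] = 3,  x[11] = 22,  x[12] = 25,  x[13] = 4,  x[14] = 27.
Since (x[13], x[14]) = (x[1], x[2]) = (4, 27) (two consecutive terms determine the rest), the sequence is periodic with period 12.
So x[77] = x[1 + ((77-1) mod 12)] = x[5] = 8.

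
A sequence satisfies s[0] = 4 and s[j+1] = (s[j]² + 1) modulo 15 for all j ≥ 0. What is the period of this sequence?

We have s[0] = 4; s[1] = 2; s[2] = 5; s[3] = 11; s[4] = 2.
Since s[4] = s[1] = 2, the sequence is eventually periodic: after a pre-period of length 1 it cycles with period 3.

3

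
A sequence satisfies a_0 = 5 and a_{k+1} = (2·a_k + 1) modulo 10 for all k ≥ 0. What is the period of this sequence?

We have a_0 = 5; a_1 = 1; a_2 = 3; a_3 = 7; a_4 = 5.
Since a_4 = a_0 = 5, the sequence is periodic with period 4.

4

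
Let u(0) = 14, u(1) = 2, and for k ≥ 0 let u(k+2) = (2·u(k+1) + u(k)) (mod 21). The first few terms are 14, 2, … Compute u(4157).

Computing terms: u(0) = 14; u(1) = 2; u(2) = 18; u(3) = 17; u(4) = 10; u(5) = 16; u(6) = 0; u(7) = 16; u(8) = 11; u(9) = 17; u(10) = 3; u(11) = 2; u(12) = 7; u(13) = 16; u(14) = 18; u(15) = 10; u(16) = 17; u(17) = 2; u(18) = 0; u(19) = 2; u(20) = 4; u(21) = 10; u(22) = 3; u(23) = 16; u(24) = 14; u(25) = 2.
The sequence repeats with period 24.
(4157 - 0) mod 24 = 5, so u(4157) = u(5) = 16.

16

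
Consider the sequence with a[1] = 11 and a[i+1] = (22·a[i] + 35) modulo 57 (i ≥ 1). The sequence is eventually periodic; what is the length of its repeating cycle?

Computing terms: a[1] = 11; a[2] = 49; a[3] = 30; a[4] = 11.
Since a[4] = a[1] = 11, the sequence is periodic with period 3.

3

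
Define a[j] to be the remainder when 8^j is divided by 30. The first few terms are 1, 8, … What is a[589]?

We have a[0] = 1; a[1] = 8; a[2] = 4; a[3] = 2; a[4] = 16; a[5] = 8.
Since a[5] = a[1] = 8, the sequence is eventually periodic: after a pre-period of length 1 it cycles with period 4.
For j ≥ 1, a[j] depends only on (j - 1) mod 4. (589 - 1) mod 4 = 0, so a[589] = a[1] = 8.

8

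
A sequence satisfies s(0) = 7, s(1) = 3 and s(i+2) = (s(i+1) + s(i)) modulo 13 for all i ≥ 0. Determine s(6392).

11

Computing terms: s(0) = 7, s(1) = 3, s(2) = 10, s(3) = 0, s(4) = 10, s(5) = 10, s(6) = 7, s(7) = 4, s(8) = 11, s(9) = 2, s(10) = 0, s(11) = 2, s(12) = 2, s(13) = 4, s(14) = 6, s(15) = 10, s(16) = 3, s(17) = 0, s(18) = 3, s(19) = 3, s(20) = 6, s(21) = 9, s(22) = 2, s(23) = 11, s(24) = 0, s(25) = 11, s(26) = 11, s(27) = 9, s(28) = 7, s(29) = 3.
Since (s(28), s(29)) = (s(0), s(1)) = (7, 3) (two consecutive terms determine the rest), the sequence is periodic with period 28.
So s(6392) = s(0 + ((6392-0) mod 28)) = s(8) = 11.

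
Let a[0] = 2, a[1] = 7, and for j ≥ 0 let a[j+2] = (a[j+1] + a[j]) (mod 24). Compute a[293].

Computing terms: a[0] = 2, a[1] = 7, a[2] = 9, a[3] = 16, a[4] = 1, a[5] = 17, a[6] = 18, a[7] = 11, a[8] = 5, a[9] = 16, a[10] = 21, a[11] = 13, a[12] = 10, a[13] = 23, a[14] = 9, a[15] = 8, a[16] = 17, a[17] = 1, a[18] = 18, a[19] = 19, a[20] = 13, a[21] = 8, a[22] = 21, a[23] = 5, a[24] = 2, a[25] = 7.
The sequence repeats with period 24.
So a[293] = a[0 + ((293-0) mod 24)] = a[5] = 17.

17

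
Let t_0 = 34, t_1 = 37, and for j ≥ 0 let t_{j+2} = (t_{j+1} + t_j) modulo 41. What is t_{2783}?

t_0 = 34; t_1 = 37; t_2 = 30; t_3 = 26; t_4 = 15; t_5 = 0; t_6 = 15; t_7 = 15; t_8 = 30; t_9 = 4; t_{10} = 34; t_{11} = 38; t_{12} = 31; t_{13} = 28; t_{14} = 18; t_{15} = 5; t_{16} = 23; t_{17} = 28; t_{18} = 10; t_{19} = 38; t_{20} = 7; t_{21} = 4; t_{22} = 11; t_{23} = 15; t_{24} = 26; t_{25} = 0; t_{26} = 26; t_{27} = 26; t_{28} = 11; t_{29} = 37; t_{30} = 7; t_{31} = 3; t_{32} = 10; t_{33} = 13; t_{34} = 23; t_{35} = 36; t_{36} = 18; t_{37} = 13; t_{38} = 31; t_{39} = 3; t_{40} = 34; t_{41} = 37.
The sequence repeats with period 40.
So t_{2783} = t_{0 + ((2783-0) mod 40)} = t_{23} = 15.

15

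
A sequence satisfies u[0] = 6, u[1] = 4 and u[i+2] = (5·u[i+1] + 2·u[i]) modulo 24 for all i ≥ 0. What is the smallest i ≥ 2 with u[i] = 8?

Computing terms: u[0] = 6; u[1] = 4; u[2] = 8; u[3] = 0; u[4] = 16; u[5] = 8; u[6] = 0.
Since (u[5], u[6]) = (u[2], u[3]) = (8, 0) (two consecutive terms determine the rest), the sequence is eventually periodic: after a pre-period of length 2 it cycles with period 3.
The value 8 first appears (with i ≥ 2) at u[2].

2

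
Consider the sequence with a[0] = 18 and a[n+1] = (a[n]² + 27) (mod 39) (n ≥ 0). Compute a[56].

We have a[0] = 18; a[1] = 0; a[2] = 27; a[3] = 15; a[4] = 18.
Since a[4] = a[0] = 18, the sequence is periodic with period 4.
So a[56] = a[0 + ((56-0) mod 4)] = a[0] = 18.

18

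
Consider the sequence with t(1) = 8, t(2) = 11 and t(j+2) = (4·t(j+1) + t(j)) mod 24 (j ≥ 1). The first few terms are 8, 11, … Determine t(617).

8

Listing terms: t(1) = 8,  t(2) = 11,  t(3) = 4,  t(4) = 3,  t(5) = 16,  t(6) = 19,  t(7) = 20,  t(8) = 3,  t(9) = 8,  t(10) = 11.
The sequence repeats with period 8.
So t(617) = t(1 + ((617-1) mod 8)) = t(1) = 8.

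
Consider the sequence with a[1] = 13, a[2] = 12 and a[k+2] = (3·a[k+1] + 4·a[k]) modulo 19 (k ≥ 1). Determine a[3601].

13

Listing terms: a[1] = 13; a[2] = 12; a[3] = 12; a[4] = 8; a[5] = 15; a[6] = 1; a[7] = 6; a[8] = 3; a[9] = 14; a[10] = 16; a[11] = 9; a[12] = 15; a[13] = 5; a[14] = 18; a[15] = 17; a[16] = 9; a[17] = 0; a[18] = 17; a[19] = 13; a[20] = 12.
The sequence repeats with period 18.
So a[3601] = a[1 + ((3601-1) mod 18)] = a[1] = 13.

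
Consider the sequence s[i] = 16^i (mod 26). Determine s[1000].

16

Computing terms: s[1] = 16; s[2] = 22; s[3] = 14; s[4] = 16.
Since s[4] = s[1] = 16, the sequence is periodic with period 3.
(1000 - 1) mod 3 = 0, so s[1000] = s[1] = 16.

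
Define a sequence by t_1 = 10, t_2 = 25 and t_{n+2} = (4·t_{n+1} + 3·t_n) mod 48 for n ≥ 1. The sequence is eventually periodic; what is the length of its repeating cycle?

8

t_1 = 10, t_2 = 25, t_3 = 34, t_4 = 19, t_5 = 34, t_6 = 1, t_7 = 10, t_8 = 43, t_9 = 10, t_{10} = 25.
The sequence repeats with period 8.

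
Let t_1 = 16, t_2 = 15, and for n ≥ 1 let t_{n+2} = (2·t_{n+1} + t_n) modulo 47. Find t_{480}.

Computing terms: t_1 = 16; t_2 = 15; t_3 = 46; t_4 = 13; t_5 = 25; t_6 = 16; t_7 = 10; t_8 = 36; t_9 = 35; t_{10} = 12; t_{11} = 12; t_{12} = 36; t_{13} = 37; t_{14} = 16; t_{15} = 22; t_{16} = 13; t_{17} = 1; t_{18} = 15; t_{19} = 31; t_{20} = 30; t_{21} = 44; t_{22} = 24; t_{23} = 45; t_{24} = 20; t_{25} = 38; t_{26} = 2; t_{27} = 42; t_{28} = 39; t_{29} = 26; t_{30} = 44; t_{31} = 20; t_{32} = 37; t_{33} = 0; t_{34} = 37; t_{35} = 27; t_{36} = 44; t_{37} = 21; t_{38} = 39; t_{39} = 5; t_{40} = 2; t_{41} = 9; t_{42} = 20; t_{43} = 2; t_{44} = 24; t_{45} = 3; t_{46} = 30; t_{47} = 16; t_{48} = 15.
The sequence repeats with period 46.
(480 - 1) mod 46 = 19, so t_{480} = t_{20} = 30.

30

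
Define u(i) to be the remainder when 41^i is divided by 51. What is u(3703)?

Computing terms: u(0) = 1; u(1) = 41; u(2) = 49; u(3) = 20; u(4) = 4; u(5) = 11; u(6) = 43; u(7) = 29; u(8) = 16; u(9) = 44; u(10) = 19; u(11) = 14; u(12) = 13; u(13) = 23; u(14) = 25; u(15) = 5; u(16) = 1.
The sequence repeats with period 16.
So u(3703) = u(0 + ((3703-0) mod 16)) = u(7) = 29.

29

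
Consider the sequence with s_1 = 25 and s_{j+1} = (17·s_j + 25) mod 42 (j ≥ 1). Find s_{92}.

Computing terms: s_1 = 25, s_2 = 30, s_3 = 31, s_4 = 6, s_5 = 1, s_6 = 0, s_7 = 25.
Since s_7 = s_1 = 25, the sequence is periodic with period 6.
(92 - 1) mod 6 = 1, so s_{92} = s_2 = 30.

30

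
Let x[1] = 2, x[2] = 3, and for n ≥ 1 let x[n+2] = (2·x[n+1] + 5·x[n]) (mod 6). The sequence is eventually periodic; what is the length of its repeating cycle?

Listing terms: x[1] = 2; x[2] = 3; x[3] = 4; x[4] = 5; x[5] = 0; x[6] = 1; x[7] = 2; x[8] = 3.
Since (x[7], x[8]) = (x[1], x[2]) = (2, 3) (two consecutive terms determine the rest), the sequence is periodic with period 6.

6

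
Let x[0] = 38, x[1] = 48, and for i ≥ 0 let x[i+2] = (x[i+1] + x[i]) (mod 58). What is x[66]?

46

We have x[0] = 38; x[1] = 48; x[2] = 28; x[3] = 18; x[4] = 46; x[5] = 6; x[6] = 52; x[7] = 0; x[8] = 52; x[9] = 52; x[10] = 46; x[11] = 40; x[12] = 28; x[13] = 10; x[14] = 38; x[15] = 48.
Since (x[14], x[15]) = (x[0], x[1]) = (38, 48) (two consecutive terms determine the rest), the sequence is periodic with period 14.
(66 - 0) mod 14 = 10, so x[66] = x[10] = 46.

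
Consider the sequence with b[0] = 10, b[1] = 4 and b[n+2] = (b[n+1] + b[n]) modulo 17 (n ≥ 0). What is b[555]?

Listing terms: b[0] = 10,  b[1] = 4,  b[2] = 14,  b[3] = 1,  b[4] = 15,  b[5] = 16,  b[6] = 14,  b[7] = 13,  b[8] = 10,  b[9] = 6,  b[10] = 16,  b[11] = 5,  b[12] = 4,  b[13] = 9,  b[14] = 13,  b[15] = 5,  b[16] = 1,  b[17] = 6,  b[18] = 7,  b[19] = 13,  b[20] = 3,  b[21] = 16,  b[22] = 2,  b[23] = 1,  b[24] = 3,  b[25] = 4,  b[26] = 7,  b[27] = 11,  b[28] = 1,  b[29] = 12,  b[30] = 13,  b[31] = 8,  b[32] = 4,  b[33] = 12,  b[34] = 16,  b[35] = 11,  b[36] = 10,  b[37] = 4.
Since (b[36], b[37]) = (b[0], b[1]) = (10, 4) (two consecutive terms determine the rest), the sequence is periodic with period 36.
(555 - 0) mod 36 = 15, so b[555] = b[15] = 5.

5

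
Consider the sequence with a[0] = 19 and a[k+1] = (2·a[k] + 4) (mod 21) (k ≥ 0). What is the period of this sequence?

We have a[0] = 19, a[1] = 0, a[2] = 4, a[3] = 12, a[4] = 7, a[5] = 18, a[6] = 19.
Since a[6] = a[0] = 19, the sequence is periodic with period 6.

6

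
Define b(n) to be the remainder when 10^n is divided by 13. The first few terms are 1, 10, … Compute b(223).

10

Listing terms: b(0) = 1, b(1) = 10, b(2) = 9, b(3) = 12, b(4) = 3, b(5) = 4, b(6) = 1.
The sequence repeats with period 6.
(223 - 0) mod 6 = 1, so b(223) = b(1) = 10.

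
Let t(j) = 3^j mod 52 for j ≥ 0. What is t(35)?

35

t(0) = 1, t(1) = 3, t(2) = 9, t(3) = 27, t(4) = 29, t(5) = 35, t(6) = 1.
Since t(6) = t(0) = 1, the sequence is periodic with period 6.
So t(35) = t(0 + ((35-0) mod 6)) = t(5) = 35.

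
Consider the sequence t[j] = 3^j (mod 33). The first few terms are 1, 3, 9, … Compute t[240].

12

We have t[0] = 1; t[1] = 3; t[2] = 9; t[3] = 27; t[4] = 15; t[5] = 12; t[6] = 3.
Since t[6] = t[1] = 3, the sequence is eventually periodic: after a pre-period of length 1 it cycles with period 5.
For j ≥ 1, t[j] depends only on (j - 1) mod 5. (240 - 1) mod 5 = 4, so t[240] = t[5] = 12.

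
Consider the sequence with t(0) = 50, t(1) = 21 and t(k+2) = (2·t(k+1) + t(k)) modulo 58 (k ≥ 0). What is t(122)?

34

t(0) = 50, t(1) = 21, t(2) = 34, t(3) = 31, t(4) = 38, t(5) = 49, t(6) = 20, t(7) = 31, t(8) = 24, t(9) = 21, t(10) = 8, t(11) = 37, t(12) = 24, t(13) = 27, t(14) = 20, t(15) = 9, t(16) = 38, t(17) = 27, t(18) = 34, t(19) = 37, t(20) = 50, t(21) = 21.
Since (t(20), t(21)) = (t(0), t(1)) = (50, 21) (two consecutive terms determine the rest), the sequence is periodic with period 20.
(122 - 0) mod 20 = 2, so t(122) = t(2) = 34.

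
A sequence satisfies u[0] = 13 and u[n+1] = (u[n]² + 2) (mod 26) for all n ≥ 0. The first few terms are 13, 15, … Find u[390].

19

u[0] = 13,  u[1] = 15,  u[2] = 19,  u[3] = 25,  u[4] = 3,  u[5] = 11,  u[6] = 19.
Since u[6] = u[2] = 19, the sequence is eventually periodic: after a pre-period of length 2 it cycles with period 4.
For n ≥ 2, u[n] depends only on (n - 2) mod 4. (390 - 2) mod 4 = 0, so u[390] = u[2] = 19.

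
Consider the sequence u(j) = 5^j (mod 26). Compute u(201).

5

Computing terms: u(0) = 1, u(1) = 5, u(2) = 25, u(3) = 21, u(4) = 1.
Since u(4) = u(0) = 1, the sequence is periodic with period 4.
(201 - 0) mod 4 = 1, so u(201) = u(1) = 5.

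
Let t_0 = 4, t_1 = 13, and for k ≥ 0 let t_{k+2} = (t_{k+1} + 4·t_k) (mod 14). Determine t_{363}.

3

We have t_0 = 4; t_1 = 13; t_2 = 1; t_3 = 11; t_4 = 1; t_5 = 3; t_6 = 7; t_7 = 5; t_8 = 5; t_9 = 11; t_{10} = 3; t_{11} = 5; t_{12} = 3; t_{13} = 9; t_{14} = 7; t_{15} = 1; t_{16} = 1; t_{17} = 5; t_{18} = 9; t_{19} = 1; t_{20} = 9; t_{21} = 13; t_{22} = 7; t_{23} = 3; t_{24} = 3; t_{25} = 1; t_{26} = 13; t_{27} = 3; t_{28} = 13; t_{29} = 11; t_{30} = 7; t_{31} = 9; t_{32} = 9; t_{33} = 3; t_{34} = 11; t_{35} = 9; t_{36} = 11; t_{37} = 5; t_{38} = 7; t_{39} = 13; t_{40} = 13; t_{41} = 9; t_{42} = 5; t_{43} = 13; t_{44} = 5; t_{45} = 1; t_{46} = 7; t_{47} = 11; t_{48} = 11; t_{49} = 13; t_{50} = 1.
Since (t_{49}, t_{50}) = (t_1, t_2) = (13, 1) (two consecutive terms determine the rest), the sequence is eventually periodic: after a pre-period of length 1 it cycles with period 48.
For k ≥ 1, t_k depends only on (k - 1) mod 48. (363 - 1) mod 48 = 26, so t_{363} = t_{27} = 3.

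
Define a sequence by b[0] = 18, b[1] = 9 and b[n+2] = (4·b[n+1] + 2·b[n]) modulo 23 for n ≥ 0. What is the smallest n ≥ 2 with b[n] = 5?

7

b[0] = 18; b[1] = 9; b[2] = 3; b[3] = 7; b[4] = 11; b[5] = 12; b[6] = 1; b[7] = 5; b[8] = 22; b[9] = 6; b[10] = 22; b[11] = 8; b[12] = 7; b[13] = 21; b[14] = 6; b[15] = 20; b[16] = 0; b[17] = 17; b[18] = 22; b[19] = 7; b[20] = 3; b[21] = 3; b[22] = 18; b[23] = 9.
Since (b[22], b[23]) = (b[0], b[1]) = (18, 9) (two consecutive terms determine the rest), the sequence is periodic with period 22.
The value 5 first appears (with n ≥ 2) at b[7].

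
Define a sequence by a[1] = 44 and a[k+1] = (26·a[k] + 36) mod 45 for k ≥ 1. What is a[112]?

10

We have a[1] = 44; a[2] = 10; a[3] = 26; a[4] = 37; a[5] = 8; a[6] = 19; a[7] = 35; a[8] = 1; a[9] = 17; a[10] = 28; a[11] = 44.
Since a[11] = a[1] = 44, the sequence is periodic with period 10.
So a[112] = a[1 + ((112-1) mod 10)] = a[2] = 10.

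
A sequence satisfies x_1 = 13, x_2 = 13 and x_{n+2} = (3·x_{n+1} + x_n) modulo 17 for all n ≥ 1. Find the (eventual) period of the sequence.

We have x_1 = 13,  x_2 = 13,  x_3 = 1,  x_4 = 16,  x_5 = 15,  x_6 = 10,  x_7 = 11,  x_8 = 9,  x_9 = 4,  x_{10} = 4,  x_{11} = 16,  x_{12} = 1,  x_{13} = 2,  x_{14} = 7,  x_{15} = 6,  x_{16} = 8,  x_{17} = 13,  x_{18} = 13.
Since (x_{17}, x_{18}) = (x_1, x_2) = (13, 13) (two consecutive terms determine the rest), the sequence is periodic with period 16.

16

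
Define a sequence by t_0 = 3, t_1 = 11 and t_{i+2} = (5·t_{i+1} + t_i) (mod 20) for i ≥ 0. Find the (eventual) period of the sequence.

Listing terms: t_0 = 3, t_1 = 11, t_2 = 18, t_3 = 1, t_4 = 3, t_5 = 16, t_6 = 3, t_7 = 11.
The sequence repeats with period 6.

6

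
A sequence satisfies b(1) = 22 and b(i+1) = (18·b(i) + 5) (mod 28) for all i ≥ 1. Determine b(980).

23

b(1) = 22; b(2) = 9; b(3) = 27; b(4) = 15; b(5) = 23; b(6) = 27.
Since b(6) = b(3) = 27, the sequence is eventually periodic: after a pre-period of length 2 it cycles with period 3.
For i ≥ 3, b(i) depends only on (i - 3) mod 3. (980 - 3) mod 3 = 2, so b(980) = b(5) = 23.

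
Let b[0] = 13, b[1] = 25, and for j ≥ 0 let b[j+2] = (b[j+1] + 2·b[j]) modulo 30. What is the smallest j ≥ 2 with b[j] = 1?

6

b[0] = 13; b[1] = 25; b[2] = 21; b[3] = 11; b[4] = 23; b[5] = 15; b[6] = 1; b[7] = 1; b[8] = 3; b[9] = 5; b[10] = 11; b[11] = 21; b[12] = 13; b[13] = 25.
Since (b[12], b[13]) = (b[0], b[1]) = (13, 25) (two consecutive terms determine the rest), the sequence is periodic with period 12.
The value 1 first appears (with j ≥ 2) at b[6].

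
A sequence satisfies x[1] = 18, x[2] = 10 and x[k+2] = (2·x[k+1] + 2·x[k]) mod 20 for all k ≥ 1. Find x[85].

12

Listing terms: x[1] = 18,  x[2] = 10,  x[3] = 16,  x[4] = 12,  x[5] = 16,  x[6] = 16,  x[7] = 4,  x[8] = 0,  x[9] = 8,  x[10] = 16,  x[11] = 8,  x[12] = 8,  x[13] = 12,  x[14] = 0,  x[15] = 4,  x[16] = 8,  x[17] = 4,  x[18] = 4,  x[19] = 16,  x[20] = 0,  x[21] = 12,  x[22] = 4,  x[23] = 12,  x[24] = 12,  x[25] = 8,  x[26] = 0,  x[27] = 16,  x[28] = 12.
Since (x[27], x[28]) = (x[3], x[4]) = (16, 12) (two consecutive terms determine the rest), the sequence is eventually periodic: after a pre-period of length 2 it cycles with period 24.
For k ≥ 3, x[k] depends only on (k - 3) mod 24. (85 - 3) mod 24 = 10, so x[85] = x[13] = 12.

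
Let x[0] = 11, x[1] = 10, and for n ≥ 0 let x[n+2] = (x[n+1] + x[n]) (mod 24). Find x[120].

Listing terms: x[0] = 11, x[1] = 10, x[2] = 21, x[3] = 7, x[4] = 4, x[5] = 11, x[6] = 15, x[7] = 2, x[8] = 17, x[9] = 19, x[10] = 12, x[11] = 7, x[12] = 19, x[13] = 2, x[14] = 21, x[15] = 23, x[16] = 20, x[17] = 19, x[18] = 15, x[19] = 10, x[20] = 1, x[21] = 11, x[22] = 12, x[23] = 23, x[24] = 11, x[25] = 10.
The sequence repeats with period 24.
So x[120] = x[0 + ((120-0) mod 24)] = x[0] = 11.

11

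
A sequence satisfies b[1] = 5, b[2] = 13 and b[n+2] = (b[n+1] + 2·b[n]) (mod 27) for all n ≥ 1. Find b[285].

23

Listing terms: b[1] = 5,  b[2] = 13,  b[3] = 23,  b[4] = 22,  b[5] = 14,  b[6] = 4,  b[7] = 5,  b[8] = 13.
Since (b[7], b[8]) = (b[1], b[2]) = (5, 13) (two consecutive terms determine the rest), the sequence is periodic with period 6.
(285 - 1) mod 6 = 2, so b[285] = b[3] = 23.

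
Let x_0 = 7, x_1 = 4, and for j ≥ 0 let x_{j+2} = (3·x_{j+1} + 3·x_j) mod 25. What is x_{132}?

7

x_0 = 7,  x_1 = 4,  x_2 = 8,  x_3 = 11,  x_4 = 7,  x_5 = 4.
Since (x_4, x_5) = (x_0, x_1) = (7, 4) (two consecutive terms determine the rest), the sequence is periodic with period 4.
(132 - 0) mod 4 = 0, so x_{132} = x_0 = 7.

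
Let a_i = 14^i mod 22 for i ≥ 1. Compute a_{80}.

12

Computing terms: a_1 = 14; a_2 = 20; a_3 = 16; a_4 = 4; a_5 = 12; a_6 = 14.
The sequence repeats with period 5.
(80 - 1) mod 5 = 4, so a_{80} = a_5 = 12.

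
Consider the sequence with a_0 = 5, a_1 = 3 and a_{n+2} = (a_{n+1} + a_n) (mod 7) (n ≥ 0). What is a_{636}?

2

a_0 = 5, a_1 = 3, a_2 = 1, a_3 = 4, a_4 = 5, a_5 = 2, a_6 = 0, a_7 = 2, a_8 = 2, a_9 = 4, a_{10} = 6, a_{11} = 3, a_{12} = 2, a_{13} = 5, a_{14} = 0, a_{15} = 5, a_{16} = 5, a_{17} = 3.
The sequence repeats with period 16.
(636 - 0) mod 16 = 12, so a_{636} = a_{12} = 2.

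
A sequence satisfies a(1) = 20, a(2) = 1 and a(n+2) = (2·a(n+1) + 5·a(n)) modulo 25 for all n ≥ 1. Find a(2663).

Listing terms: a(1) = 20, a(2) = 1, a(3) = 2, a(4) = 9, a(5) = 3, a(6) = 1, a(7) = 17, a(8) = 14, a(9) = 13, a(10) = 21, a(11) = 7, a(12) = 19, a(13) = 23, a(14) = 16, a(15) = 22, a(16) = 24, a(17) = 8, a(18) = 11, a(19) = 12, a(20) = 4, a(21) = 18, a(22) = 6, a(23) = 2, a(24) = 9.
Since (a(23), a(24)) = (a(3), a(4)) = (2, 9) (two consecutive terms determine the rest), the sequence is eventually periodic: after a pre-period of length 2 it cycles with period 20.
For n ≥ 3, a(n) depends only on (n - 3) mod 20. (2663 - 3) mod 20 = 0, so a(2663) = a(3) = 2.

2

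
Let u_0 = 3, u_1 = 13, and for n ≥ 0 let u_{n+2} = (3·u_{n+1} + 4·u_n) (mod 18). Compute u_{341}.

Listing terms: u_0 = 3, u_1 = 13, u_2 = 15, u_3 = 7, u_4 = 9, u_5 = 1, u_6 = 3, u_7 = 13.
The sequence repeats with period 6.
(341 - 0) mod 6 = 5, so u_{341} = u_5 = 1.

1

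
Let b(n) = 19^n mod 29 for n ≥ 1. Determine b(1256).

b(1) = 19, b(2) = 13, b(3) = 15, b(4) = 24, b(5) = 21, b(6) = 22, b(7) = 12, b(8) = 25, b(9) = 11, b(10) = 6, b(11) = 27, b(12) = 20, b(13) = 3, b(14) = 28, b(15) = 10, b(16) = 16, b(17) = 14, b(18) = 5, b(19) = 8, b(20) = 7, b(21) = 17, b(22) = 4, b(23) = 18, b(24) = 23, b(25) = 2, b(26) = 9, b(27) = 26, b(28) = 1, b(29) = 19.
Since b(29) = b(1) = 19, the sequence is periodic with period 28.
(1256 - 1) mod 28 = 23, so b(1256) = b(24) = 23.

23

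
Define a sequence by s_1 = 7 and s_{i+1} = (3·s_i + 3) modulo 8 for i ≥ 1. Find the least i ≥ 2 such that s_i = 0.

s_1 = 7; s_2 = 0; s_3 = 3; s_4 = 4; s_5 = 7.
Since s_5 = s_1 = 7, the sequence is periodic with period 4.
The value 0 first appears (with i ≥ 2) at s_2.

2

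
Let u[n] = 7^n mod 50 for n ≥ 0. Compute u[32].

Computing terms: u[0] = 1, u[1] = 7, u[2] = 49, u[3] = 43, u[4] = 1.
Since u[4] = u[0] = 1, the sequence is periodic with period 4.
So u[32] = u[0 + ((32-0) mod 4)] = u[0] = 1.

1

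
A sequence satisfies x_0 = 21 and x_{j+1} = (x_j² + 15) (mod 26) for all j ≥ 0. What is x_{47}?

Listing terms: x_0 = 21, x_1 = 14, x_2 = 3, x_3 = 24, x_4 = 19, x_5 = 12, x_6 = 3.
Since x_6 = x_2 = 3, the sequence is eventually periodic: after a pre-period of length 2 it cycles with period 4.
For j ≥ 2, x_j depends only on (j - 2) mod 4. (47 - 2) mod 4 = 1, so x_{47} = x_3 = 24.

24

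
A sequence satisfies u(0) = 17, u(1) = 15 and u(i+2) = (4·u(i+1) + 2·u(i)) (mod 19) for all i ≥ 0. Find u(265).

Listing terms: u(0) = 17,  u(1) = 15,  u(2) = 18,  u(3) = 7,  u(4) = 7,  u(5) = 4,  u(6) = 11,  u(7) = 14,  u(8) = 2,  u(9) = 17,  u(10) = 15.
Since (u(9), u(10)) = (u(0), u(1)) = (17, 15) (two consecutive terms determine the rest), the sequence is periodic with period 9.
So u(265) = u(0 + ((265-0) mod 9)) = u(4) = 7.

7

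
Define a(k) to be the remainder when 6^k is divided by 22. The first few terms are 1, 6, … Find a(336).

16

Computing terms: a(0) = 1,  a(1) = 6,  a(2) = 14,  a(3) = 18,  a(4) = 20,  a(5) = 10,  a(6) = 16,  a(7) = 8,  a(8) = 4,  a(9) = 2,  a(10) = 12,  a(11) = 6.
Since a(11) = a(1) = 6, the sequence is eventually periodic: after a pre-period of length 1 it cycles with period 10.
For k ≥ 1, a(k) depends only on (k - 1) mod 10. (336 - 1) mod 10 = 5, so a(336) = a(6) = 16.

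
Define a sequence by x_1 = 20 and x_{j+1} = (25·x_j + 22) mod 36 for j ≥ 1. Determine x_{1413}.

28

Computing terms: x_1 = 20,  x_2 = 18,  x_3 = 4,  x_4 = 14,  x_5 = 12,  x_6 = 34,  x_7 = 8,  x_8 = 6,  x_9 = 28,  x_{10} = 2,  x_{11} = 0,  x_{12} = 22,  x_{13} = 32,  x_{14} = 30,  x_{15} = 16,  x_{16} = 26,  x_{17} = 24,  x_{18} = 10,  x_{19} = 20.
The sequence repeats with period 18.
(1413 - 1) mod 18 = 8, so x_{1413} = x_9 = 28.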